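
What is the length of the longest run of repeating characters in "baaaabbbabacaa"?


Input: "baaaabbbabacaa"
Scanning for longest run:
  Position 1 ('a'): new char, reset run to 1
  Position 2 ('a'): continues run of 'a', length=2
  Position 3 ('a'): continues run of 'a', length=3
  Position 4 ('a'): continues run of 'a', length=4
  Position 5 ('b'): new char, reset run to 1
  Position 6 ('b'): continues run of 'b', length=2
  Position 7 ('b'): continues run of 'b', length=3
  Position 8 ('a'): new char, reset run to 1
  Position 9 ('b'): new char, reset run to 1
  Position 10 ('a'): new char, reset run to 1
  Position 11 ('c'): new char, reset run to 1
  Position 12 ('a'): new char, reset run to 1
  Position 13 ('a'): continues run of 'a', length=2
Longest run: 'a' with length 4

4


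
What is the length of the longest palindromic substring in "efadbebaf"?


Input: "efadbebaf"
Checking substrings for palindromes:
  [4:7] "beb" (len 3) => palindrome
Longest palindromic substring: "beb" with length 3

3


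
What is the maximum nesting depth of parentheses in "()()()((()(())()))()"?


Input: "()()()((()(())()))()"
Tracking depth:
  Position 0 '(': depth becomes 1
  Position 1 ')': depth becomes 0
  Position 2 '(': depth becomes 1
  Position 3 ')': depth becomes 0
  Position 4 '(': depth becomes 1
  Position 5 ')': depth becomes 0
  Position 6 '(': depth becomes 1
  Position 7 '(': depth becomes 2
  Position 8 '(': depth becomes 3
  Position 9 ')': depth becomes 2
  Position 10 '(': depth becomes 3
  Position 11 '(': depth becomes 4
  Position 12 ')': depth becomes 3
  Position 13 ')': depth becomes 2
  Position 14 '(': depth becomes 3
  Position 15 ')': depth becomes 2
  Position 16 ')': depth becomes 1
  Position 17 ')': depth becomes 0
  Position 18 '(': depth becomes 1
  Position 19 ')': depth becomes 0
Maximum depth reached: 4

4


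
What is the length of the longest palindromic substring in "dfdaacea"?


Input: "dfdaacea"
Checking substrings for palindromes:
  [0:3] "dfd" (len 3) => palindrome
  [3:5] "aa" (len 2) => palindrome
Longest palindromic substring: "dfd" with length 3

3


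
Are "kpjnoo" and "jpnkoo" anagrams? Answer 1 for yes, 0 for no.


Strings: "kpjnoo", "jpnkoo"
Sorted first:  jknoop
Sorted second: jknoop
Sorted forms match => anagrams

1


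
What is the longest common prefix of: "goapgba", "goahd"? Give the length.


Words: goapgba, goahd
  Position 0: all 'g' => match
  Position 1: all 'o' => match
  Position 2: all 'a' => match
  Position 3: ('p', 'h') => mismatch, stop
LCP = "goa" (length 3)

3


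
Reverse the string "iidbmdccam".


Input: iidbmdccam
Reading characters right to left:
  Position 9: 'm'
  Position 8: 'a'
  Position 7: 'c'
  Position 6: 'c'
  Position 5: 'd'
  Position 4: 'm'
  Position 3: 'b'
  Position 2: 'd'
  Position 1: 'i'
  Position 0: 'i'
Reversed: maccdmbdii

maccdmbdii


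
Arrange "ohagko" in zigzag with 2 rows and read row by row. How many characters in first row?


Zigzag "ohagko" into 2 rows:
Placing characters:
  'o' => row 0
  'h' => row 1
  'a' => row 0
  'g' => row 1
  'k' => row 0
  'o' => row 1
Rows:
  Row 0: "oak"
  Row 1: "hgo"
First row length: 3

3


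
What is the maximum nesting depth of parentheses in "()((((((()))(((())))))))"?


Input: "()((((((()))(((())))))))"
Tracking depth:
  Position 0 '(': depth becomes 1
  Position 1 ')': depth becomes 0
  Position 2 '(': depth becomes 1
  Position 3 '(': depth becomes 2
  Position 4 '(': depth becomes 3
  Position 5 '(': depth becomes 4
  Position 6 '(': depth becomes 5
  Position 7 '(': depth becomes 6
  Position 8 '(': depth becomes 7
  Position 9 ')': depth becomes 6
  Position 10 ')': depth becomes 5
  Position 11 ')': depth becomes 4
  Position 12 '(': depth becomes 5
  Position 13 '(': depth becomes 6
  Position 14 '(': depth becomes 7
  Position 15 '(': depth becomes 8
  Position 16 ')': depth becomes 7
  Position 17 ')': depth becomes 6
  Position 18 ')': depth becomes 5
  Position 19 ')': depth becomes 4
  Position 20 ')': depth becomes 3
  Position 21 ')': depth becomes 2
  Position 22 ')': depth becomes 1
  Position 23 ')': depth becomes 0
Maximum depth reached: 8

8


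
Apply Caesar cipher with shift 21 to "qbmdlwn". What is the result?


Caesar cipher: shift "qbmdlwn" by 21
  'q' (pos 16) + 21 = pos 11 = 'l'
  'b' (pos 1) + 21 = pos 22 = 'w'
  'm' (pos 12) + 21 = pos 7 = 'h'
  'd' (pos 3) + 21 = pos 24 = 'y'
  'l' (pos 11) + 21 = pos 6 = 'g'
  'w' (pos 22) + 21 = pos 17 = 'r'
  'n' (pos 13) + 21 = pos 8 = 'i'
Result: lwhygri

lwhygri


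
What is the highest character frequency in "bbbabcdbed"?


Input: bbbabcdbed
Character counts:
  'a': 1
  'b': 5
  'c': 1
  'd': 2
  'e': 1
Maximum frequency: 5

5


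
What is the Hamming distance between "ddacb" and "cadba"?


Comparing "ddacb" and "cadba" position by position:
  Position 0: 'd' vs 'c' => differ
  Position 1: 'd' vs 'a' => differ
  Position 2: 'a' vs 'd' => differ
  Position 3: 'c' vs 'b' => differ
  Position 4: 'b' vs 'a' => differ
Total differences (Hamming distance): 5

5


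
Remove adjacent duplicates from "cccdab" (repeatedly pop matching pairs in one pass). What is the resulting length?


Input: cccdab
Stack-based adjacent duplicate removal:
  Read 'c': push. Stack: c
  Read 'c': matches stack top 'c' => pop. Stack: (empty)
  Read 'c': push. Stack: c
  Read 'd': push. Stack: cd
  Read 'a': push. Stack: cda
  Read 'b': push. Stack: cdab
Final stack: "cdab" (length 4)

4


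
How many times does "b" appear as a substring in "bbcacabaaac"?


Searching for "b" in "bbcacabaaac"
Scanning each position:
  Position 0: "b" => MATCH
  Position 1: "b" => MATCH
  Position 2: "c" => no
  Position 3: "a" => no
  Position 4: "c" => no
  Position 5: "a" => no
  Position 6: "b" => MATCH
  Position 7: "a" => no
  Position 8: "a" => no
  Position 9: "a" => no
  Position 10: "c" => no
Total occurrences: 3

3


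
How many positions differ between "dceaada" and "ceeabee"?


Comparing "dceaada" and "ceeabee" position by position:
  Position 0: 'd' vs 'c' => DIFFER
  Position 1: 'c' vs 'e' => DIFFER
  Position 2: 'e' vs 'e' => same
  Position 3: 'a' vs 'a' => same
  Position 4: 'a' vs 'b' => DIFFER
  Position 5: 'd' vs 'e' => DIFFER
  Position 6: 'a' vs 'e' => DIFFER
Positions that differ: 5

5


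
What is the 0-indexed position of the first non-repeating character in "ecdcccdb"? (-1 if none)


Input: ecdcccdb
Character frequencies:
  'b': 1
  'c': 4
  'd': 2
  'e': 1
Scanning left to right for freq == 1:
  Position 0 ('e'): unique! => answer = 0

0


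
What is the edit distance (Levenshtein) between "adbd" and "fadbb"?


Computing edit distance: "adbd" -> "fadbb"
DP table:
           f    a    d    b    b
      0    1    2    3    4    5
  a   1    1    1    2    3    4
  d   2    2    2    1    2    3
  b   3    3    3    2    1    2
  d   4    4    4    3    2    2
Edit distance = dp[4][5] = 2

2


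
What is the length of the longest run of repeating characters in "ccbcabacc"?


Input: "ccbcabacc"
Scanning for longest run:
  Position 1 ('c'): continues run of 'c', length=2
  Position 2 ('b'): new char, reset run to 1
  Position 3 ('c'): new char, reset run to 1
  Position 4 ('a'): new char, reset run to 1
  Position 5 ('b'): new char, reset run to 1
  Position 6 ('a'): new char, reset run to 1
  Position 7 ('c'): new char, reset run to 1
  Position 8 ('c'): continues run of 'c', length=2
Longest run: 'c' with length 2

2


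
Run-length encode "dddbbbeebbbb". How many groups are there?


Input: dddbbbeebbbb
Scanning for consecutive runs:
  Group 1: 'd' x 3 (positions 0-2)
  Group 2: 'b' x 3 (positions 3-5)
  Group 3: 'e' x 2 (positions 6-7)
  Group 4: 'b' x 4 (positions 8-11)
Total groups: 4

4


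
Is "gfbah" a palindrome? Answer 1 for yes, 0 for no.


Input: gfbah
Reversed: habfg
  Compare pos 0 ('g') with pos 4 ('h'): MISMATCH
  Compare pos 1 ('f') with pos 3 ('a'): MISMATCH
Result: not a palindrome

0


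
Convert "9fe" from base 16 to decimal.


Input: "9fe" in base 16
Positional expansion:
  Digit '9' (value 9) x 16^2 = 2304
  Digit 'f' (value 15) x 16^1 = 240
  Digit 'e' (value 14) x 16^0 = 14
Sum = 2558

2558


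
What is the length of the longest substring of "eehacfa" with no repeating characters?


Input: "eehacfa"
Sliding window (track last position of each char):
  Position 0 ('e'): window [0,0] length 1 -- new best
  Position 1 ('e'): repeat (last at 0), move window start to 1
  Position 1 ('e'): window [1,1] length 1
  Position 2 ('h'): window [1,2] length 2 -- new best
  Position 3 ('a'): window [1,3] length 3 -- new best
  Position 4 ('c'): window [1,4] length 4 -- new best
  Position 5 ('f'): window [1,5] length 5 -- new best
  Position 6 ('a'): repeat (last at 3), move window start to 4
  Position 6 ('a'): window [4,6] length 3
Longest substring with no repeats: "ehacf" with length 5

5


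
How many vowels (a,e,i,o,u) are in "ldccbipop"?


Input: ldccbipop
Checking each character:
  'l' at position 0: consonant
  'd' at position 1: consonant
  'c' at position 2: consonant
  'c' at position 3: consonant
  'b' at position 4: consonant
  'i' at position 5: vowel (running total: 1)
  'p' at position 6: consonant
  'o' at position 7: vowel (running total: 2)
  'p' at position 8: consonant
Total vowels: 2

2


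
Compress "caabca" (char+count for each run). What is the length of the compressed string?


Input: caabca
Runs:
  'c' x 1 => "c1"
  'a' x 2 => "a2"
  'b' x 1 => "b1"
  'c' x 1 => "c1"
  'a' x 1 => "a1"
Compressed: "c1a2b1c1a1"
Compressed length: 10

10


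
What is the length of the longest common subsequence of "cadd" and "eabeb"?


LCS of "cadd" and "eabeb"
DP table:
           e    a    b    e    b
      0    0    0    0    0    0
  c   0    0    0    0    0    0
  a   0    0    1    1    1    1
  d   0    0    1    1    1    1
  d   0    0    1    1    1    1
LCS length = dp[4][5] = 1

1


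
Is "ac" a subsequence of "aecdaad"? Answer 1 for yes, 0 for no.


Check if "ac" is a subsequence of "aecdaad"
Greedy scan:
  Position 0 ('a'): matches sub[0] = 'a'
  Position 1 ('e'): no match needed
  Position 2 ('c'): matches sub[1] = 'c'
  Position 3 ('d'): no match needed
  Position 4 ('a'): no match needed
  Position 5 ('a'): no match needed
  Position 6 ('d'): no match needed
All 2 characters matched => is a subsequence

1


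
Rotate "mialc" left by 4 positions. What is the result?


Input: "mialc", rotate left by 4
First 4 characters: "mial"
Remaining characters: "c"
Concatenate remaining + first: "c" + "mial" = "cmial"

cmial


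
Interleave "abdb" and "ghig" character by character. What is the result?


Interleaving "abdb" and "ghig":
  Position 0: 'a' from first, 'g' from second => "ag"
  Position 1: 'b' from first, 'h' from second => "bh"
  Position 2: 'd' from first, 'i' from second => "di"
  Position 3: 'b' from first, 'g' from second => "bg"
Result: agbhdibg

agbhdibg


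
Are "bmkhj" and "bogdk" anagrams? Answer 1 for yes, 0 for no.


Strings: "bmkhj", "bogdk"
Sorted first:  bhjkm
Sorted second: bdgko
Differ at position 1: 'h' vs 'd' => not anagrams

0


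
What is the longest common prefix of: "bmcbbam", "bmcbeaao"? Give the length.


Words: bmcbbam, bmcbeaao
  Position 0: all 'b' => match
  Position 1: all 'm' => match
  Position 2: all 'c' => match
  Position 3: all 'b' => match
  Position 4: ('b', 'e') => mismatch, stop
LCP = "bmcb" (length 4)

4


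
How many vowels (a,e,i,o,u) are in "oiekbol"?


Input: oiekbol
Checking each character:
  'o' at position 0: vowel (running total: 1)
  'i' at position 1: vowel (running total: 2)
  'e' at position 2: vowel (running total: 3)
  'k' at position 3: consonant
  'b' at position 4: consonant
  'o' at position 5: vowel (running total: 4)
  'l' at position 6: consonant
Total vowels: 4

4


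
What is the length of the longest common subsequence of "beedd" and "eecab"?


LCS of "beedd" and "eecab"
DP table:
           e    e    c    a    b
      0    0    0    0    0    0
  b   0    0    0    0    0    1
  e   0    1    1    1    1    1
  e   0    1    2    2    2    2
  d   0    1    2    2    2    2
  d   0    1    2    2    2    2
LCS length = dp[5][5] = 2

2


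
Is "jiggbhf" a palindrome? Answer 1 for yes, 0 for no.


Input: jiggbhf
Reversed: fhbggij
  Compare pos 0 ('j') with pos 6 ('f'): MISMATCH
  Compare pos 1 ('i') with pos 5 ('h'): MISMATCH
  Compare pos 2 ('g') with pos 4 ('b'): MISMATCH
Result: not a palindrome

0


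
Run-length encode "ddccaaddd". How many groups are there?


Input: ddccaaddd
Scanning for consecutive runs:
  Group 1: 'd' x 2 (positions 0-1)
  Group 2: 'c' x 2 (positions 2-3)
  Group 3: 'a' x 2 (positions 4-5)
  Group 4: 'd' x 3 (positions 6-8)
Total groups: 4

4


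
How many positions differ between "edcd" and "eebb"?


Comparing "edcd" and "eebb" position by position:
  Position 0: 'e' vs 'e' => same
  Position 1: 'd' vs 'e' => DIFFER
  Position 2: 'c' vs 'b' => DIFFER
  Position 3: 'd' vs 'b' => DIFFER
Positions that differ: 3

3


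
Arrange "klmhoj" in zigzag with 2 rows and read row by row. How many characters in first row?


Zigzag "klmhoj" into 2 rows:
Placing characters:
  'k' => row 0
  'l' => row 1
  'm' => row 0
  'h' => row 1
  'o' => row 0
  'j' => row 1
Rows:
  Row 0: "kmo"
  Row 1: "lhj"
First row length: 3

3


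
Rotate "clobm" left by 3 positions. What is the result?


Input: "clobm", rotate left by 3
First 3 characters: "clo"
Remaining characters: "bm"
Concatenate remaining + first: "bm" + "clo" = "bmclo"

bmclo


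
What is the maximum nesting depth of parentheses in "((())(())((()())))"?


Input: "((())(())((()())))"
Tracking depth:
  Position 0 '(': depth becomes 1
  Position 1 '(': depth becomes 2
  Position 2 '(': depth becomes 3
  Position 3 ')': depth becomes 2
  Position 4 ')': depth becomes 1
  Position 5 '(': depth becomes 2
  Position 6 '(': depth becomes 3
  Position 7 ')': depth becomes 2
  Position 8 ')': depth becomes 1
  Position 9 '(': depth becomes 2
  Position 10 '(': depth becomes 3
  Position 11 '(': depth becomes 4
  Position 12 ')': depth becomes 3
  Position 13 '(': depth becomes 4
  Position 14 ')': depth becomes 3
  Position 15 ')': depth becomes 2
  Position 16 ')': depth becomes 1
  Position 17 ')': depth becomes 0
Maximum depth reached: 4

4


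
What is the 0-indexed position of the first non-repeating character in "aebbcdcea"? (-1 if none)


Input: aebbcdcea
Character frequencies:
  'a': 2
  'b': 2
  'c': 2
  'd': 1
  'e': 2
Scanning left to right for freq == 1:
  Position 0 ('a'): freq=2, skip
  Position 1 ('e'): freq=2, skip
  Position 2 ('b'): freq=2, skip
  Position 3 ('b'): freq=2, skip
  Position 4 ('c'): freq=2, skip
  Position 5 ('d'): unique! => answer = 5

5


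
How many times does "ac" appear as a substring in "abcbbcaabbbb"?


Searching for "ac" in "abcbbcaabbbb"
Scanning each position:
  Position 0: "ab" => no
  Position 1: "bc" => no
  Position 2: "cb" => no
  Position 3: "bb" => no
  Position 4: "bc" => no
  Position 5: "ca" => no
  Position 6: "aa" => no
  Position 7: "ab" => no
  Position 8: "bb" => no
  Position 9: "bb" => no
  Position 10: "bb" => no
Total occurrences: 0

0


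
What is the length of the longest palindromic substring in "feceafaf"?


Input: "feceafaf"
Checking substrings for palindromes:
  [1:4] "ece" (len 3) => palindrome
  [4:7] "afa" (len 3) => palindrome
  [5:8] "faf" (len 3) => palindrome
Longest palindromic substring: "ece" with length 3

3


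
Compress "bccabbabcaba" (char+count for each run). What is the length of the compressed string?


Input: bccabbabcaba
Runs:
  'b' x 1 => "b1"
  'c' x 2 => "c2"
  'a' x 1 => "a1"
  'b' x 2 => "b2"
  'a' x 1 => "a1"
  'b' x 1 => "b1"
  'c' x 1 => "c1"
  'a' x 1 => "a1"
  'b' x 1 => "b1"
  'a' x 1 => "a1"
Compressed: "b1c2a1b2a1b1c1a1b1a1"
Compressed length: 20

20


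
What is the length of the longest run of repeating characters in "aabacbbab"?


Input: "aabacbbab"
Scanning for longest run:
  Position 1 ('a'): continues run of 'a', length=2
  Position 2 ('b'): new char, reset run to 1
  Position 3 ('a'): new char, reset run to 1
  Position 4 ('c'): new char, reset run to 1
  Position 5 ('b'): new char, reset run to 1
  Position 6 ('b'): continues run of 'b', length=2
  Position 7 ('a'): new char, reset run to 1
  Position 8 ('b'): new char, reset run to 1
Longest run: 'a' with length 2

2


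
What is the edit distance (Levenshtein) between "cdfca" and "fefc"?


Computing edit distance: "cdfca" -> "fefc"
DP table:
           f    e    f    c
      0    1    2    3    4
  c   1    1    2    3    3
  d   2    2    2    3    4
  f   3    2    3    2    3
  c   4    3    3    3    2
  a   5    4    4    4    3
Edit distance = dp[5][4] = 3

3


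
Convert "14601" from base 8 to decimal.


Input: "14601" in base 8
Positional expansion:
  Digit '1' (value 1) x 8^4 = 4096
  Digit '4' (value 4) x 8^3 = 2048
  Digit '6' (value 6) x 8^2 = 384
  Digit '0' (value 0) x 8^1 = 0
  Digit '1' (value 1) x 8^0 = 1
Sum = 6529

6529


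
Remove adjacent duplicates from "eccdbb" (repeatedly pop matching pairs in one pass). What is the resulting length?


Input: eccdbb
Stack-based adjacent duplicate removal:
  Read 'e': push. Stack: e
  Read 'c': push. Stack: ec
  Read 'c': matches stack top 'c' => pop. Stack: e
  Read 'd': push. Stack: ed
  Read 'b': push. Stack: edb
  Read 'b': matches stack top 'b' => pop. Stack: ed
Final stack: "ed" (length 2)

2


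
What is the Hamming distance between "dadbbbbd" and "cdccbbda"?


Comparing "dadbbbbd" and "cdccbbda" position by position:
  Position 0: 'd' vs 'c' => differ
  Position 1: 'a' vs 'd' => differ
  Position 2: 'd' vs 'c' => differ
  Position 3: 'b' vs 'c' => differ
  Position 4: 'b' vs 'b' => same
  Position 5: 'b' vs 'b' => same
  Position 6: 'b' vs 'd' => differ
  Position 7: 'd' vs 'a' => differ
Total differences (Hamming distance): 6

6


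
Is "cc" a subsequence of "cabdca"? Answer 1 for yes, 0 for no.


Check if "cc" is a subsequence of "cabdca"
Greedy scan:
  Position 0 ('c'): matches sub[0] = 'c'
  Position 1 ('a'): no match needed
  Position 2 ('b'): no match needed
  Position 3 ('d'): no match needed
  Position 4 ('c'): matches sub[1] = 'c'
  Position 5 ('a'): no match needed
All 2 characters matched => is a subsequence

1


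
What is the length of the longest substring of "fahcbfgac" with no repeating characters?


Input: "fahcbfgac"
Sliding window (track last position of each char):
  Position 0 ('f'): window [0,0] length 1 -- new best
  Position 1 ('a'): window [0,1] length 2 -- new best
  Position 2 ('h'): window [0,2] length 3 -- new best
  Position 3 ('c'): window [0,3] length 4 -- new best
  Position 4 ('b'): window [0,4] length 5 -- new best
  Position 5 ('f'): repeat (last at 0), move window start to 1
  Position 5 ('f'): window [1,5] length 5
  Position 6 ('g'): window [1,6] length 6 -- new best
  Position 7 ('a'): repeat (last at 1), move window start to 2
  Position 7 ('a'): window [2,7] length 6
  Position 8 ('c'): repeat (last at 3), move window start to 4
  Position 8 ('c'): window [4,8] length 5
Longest substring with no repeats: "ahcbfg" with length 6

6


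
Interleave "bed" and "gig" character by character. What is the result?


Interleaving "bed" and "gig":
  Position 0: 'b' from first, 'g' from second => "bg"
  Position 1: 'e' from first, 'i' from second => "ei"
  Position 2: 'd' from first, 'g' from second => "dg"
Result: bgeidg

bgeidg


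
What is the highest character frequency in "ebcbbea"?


Input: ebcbbea
Character counts:
  'a': 1
  'b': 3
  'c': 1
  'e': 2
Maximum frequency: 3

3


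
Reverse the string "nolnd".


Input: nolnd
Reading characters right to left:
  Position 4: 'd'
  Position 3: 'n'
  Position 2: 'l'
  Position 1: 'o'
  Position 0: 'n'
Reversed: dnlon

dnlon


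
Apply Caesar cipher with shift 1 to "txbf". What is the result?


Caesar cipher: shift "txbf" by 1
  't' (pos 19) + 1 = pos 20 = 'u'
  'x' (pos 23) + 1 = pos 24 = 'y'
  'b' (pos 1) + 1 = pos 2 = 'c'
  'f' (pos 5) + 1 = pos 6 = 'g'
Result: uycg

uycg


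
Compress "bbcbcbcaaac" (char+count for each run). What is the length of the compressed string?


Input: bbcbcbcaaac
Runs:
  'b' x 2 => "b2"
  'c' x 1 => "c1"
  'b' x 1 => "b1"
  'c' x 1 => "c1"
  'b' x 1 => "b1"
  'c' x 1 => "c1"
  'a' x 3 => "a3"
  'c' x 1 => "c1"
Compressed: "b2c1b1c1b1c1a3c1"
Compressed length: 16

16


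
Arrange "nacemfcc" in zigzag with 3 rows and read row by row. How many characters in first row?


Zigzag "nacemfcc" into 3 rows:
Placing characters:
  'n' => row 0
  'a' => row 1
  'c' => row 2
  'e' => row 1
  'm' => row 0
  'f' => row 1
  'c' => row 2
  'c' => row 1
Rows:
  Row 0: "nm"
  Row 1: "aefc"
  Row 2: "cc"
First row length: 2

2


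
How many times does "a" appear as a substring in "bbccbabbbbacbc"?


Searching for "a" in "bbccbabbbbacbc"
Scanning each position:
  Position 0: "b" => no
  Position 1: "b" => no
  Position 2: "c" => no
  Position 3: "c" => no
  Position 4: "b" => no
  Position 5: "a" => MATCH
  Position 6: "b" => no
  Position 7: "b" => no
  Position 8: "b" => no
  Position 9: "b" => no
  Position 10: "a" => MATCH
  Position 11: "c" => no
  Position 12: "b" => no
  Position 13: "c" => no
Total occurrences: 2

2


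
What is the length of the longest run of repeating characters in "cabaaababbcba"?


Input: "cabaaababbcba"
Scanning for longest run:
  Position 1 ('a'): new char, reset run to 1
  Position 2 ('b'): new char, reset run to 1
  Position 3 ('a'): new char, reset run to 1
  Position 4 ('a'): continues run of 'a', length=2
  Position 5 ('a'): continues run of 'a', length=3
  Position 6 ('b'): new char, reset run to 1
  Position 7 ('a'): new char, reset run to 1
  Position 8 ('b'): new char, reset run to 1
  Position 9 ('b'): continues run of 'b', length=2
  Position 10 ('c'): new char, reset run to 1
  Position 11 ('b'): new char, reset run to 1
  Position 12 ('a'): new char, reset run to 1
Longest run: 'a' with length 3

3


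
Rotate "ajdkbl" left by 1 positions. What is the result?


Input: "ajdkbl", rotate left by 1
First 1 characters: "a"
Remaining characters: "jdkbl"
Concatenate remaining + first: "jdkbl" + "a" = "jdkbla"

jdkbla


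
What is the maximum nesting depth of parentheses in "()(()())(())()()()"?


Input: "()(()())(())()()()"
Tracking depth:
  Position 0 '(': depth becomes 1
  Position 1 ')': depth becomes 0
  Position 2 '(': depth becomes 1
  Position 3 '(': depth becomes 2
  Position 4 ')': depth becomes 1
  Position 5 '(': depth becomes 2
  Position 6 ')': depth becomes 1
  Position 7 ')': depth becomes 0
  Position 8 '(': depth becomes 1
  Position 9 '(': depth becomes 2
  Position 10 ')': depth becomes 1
  Position 11 ')': depth becomes 0
  Position 12 '(': depth becomes 1
  Position 13 ')': depth becomes 0
  Position 14 '(': depth becomes 1
  Position 15 ')': depth becomes 0
  Position 16 '(': depth becomes 1
  Position 17 ')': depth becomes 0
Maximum depth reached: 2

2


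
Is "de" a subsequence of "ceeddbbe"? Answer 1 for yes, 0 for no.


Check if "de" is a subsequence of "ceeddbbe"
Greedy scan:
  Position 0 ('c'): no match needed
  Position 1 ('e'): no match needed
  Position 2 ('e'): no match needed
  Position 3 ('d'): matches sub[0] = 'd'
  Position 4 ('d'): no match needed
  Position 5 ('b'): no match needed
  Position 6 ('b'): no match needed
  Position 7 ('e'): matches sub[1] = 'e'
All 2 characters matched => is a subsequence

1


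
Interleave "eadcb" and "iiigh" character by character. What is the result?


Interleaving "eadcb" and "iiigh":
  Position 0: 'e' from first, 'i' from second => "ei"
  Position 1: 'a' from first, 'i' from second => "ai"
  Position 2: 'd' from first, 'i' from second => "di"
  Position 3: 'c' from first, 'g' from second => "cg"
  Position 4: 'b' from first, 'h' from second => "bh"
Result: eiaidicgbh

eiaidicgbh


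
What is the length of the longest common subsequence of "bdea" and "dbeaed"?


LCS of "bdea" and "dbeaed"
DP table:
           d    b    e    a    e    d
      0    0    0    0    0    0    0
  b   0    0    1    1    1    1    1
  d   0    1    1    1    1    1    2
  e   0    1    1    2    2    2    2
  a   0    1    1    2    3    3    3
LCS length = dp[4][6] = 3

3


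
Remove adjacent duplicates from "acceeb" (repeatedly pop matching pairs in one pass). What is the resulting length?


Input: acceeb
Stack-based adjacent duplicate removal:
  Read 'a': push. Stack: a
  Read 'c': push. Stack: ac
  Read 'c': matches stack top 'c' => pop. Stack: a
  Read 'e': push. Stack: ae
  Read 'e': matches stack top 'e' => pop. Stack: a
  Read 'b': push. Stack: ab
Final stack: "ab" (length 2)

2


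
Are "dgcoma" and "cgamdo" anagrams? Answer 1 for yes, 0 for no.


Strings: "dgcoma", "cgamdo"
Sorted first:  acdgmo
Sorted second: acdgmo
Sorted forms match => anagrams

1


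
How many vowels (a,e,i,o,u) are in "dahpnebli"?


Input: dahpnebli
Checking each character:
  'd' at position 0: consonant
  'a' at position 1: vowel (running total: 1)
  'h' at position 2: consonant
  'p' at position 3: consonant
  'n' at position 4: consonant
  'e' at position 5: vowel (running total: 2)
  'b' at position 6: consonant
  'l' at position 7: consonant
  'i' at position 8: vowel (running total: 3)
Total vowels: 3

3


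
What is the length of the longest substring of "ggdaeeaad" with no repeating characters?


Input: "ggdaeeaad"
Sliding window (track last position of each char):
  Position 0 ('g'): window [0,0] length 1 -- new best
  Position 1 ('g'): repeat (last at 0), move window start to 1
  Position 1 ('g'): window [1,1] length 1
  Position 2 ('d'): window [1,2] length 2 -- new best
  Position 3 ('a'): window [1,3] length 3 -- new best
  Position 4 ('e'): window [1,4] length 4 -- new best
  Position 5 ('e'): repeat (last at 4), move window start to 5
  Position 5 ('e'): window [5,5] length 1
  Position 6 ('a'): window [5,6] length 2
  Position 7 ('a'): repeat (last at 6), move window start to 7
  Position 7 ('a'): window [7,7] length 1
  Position 8 ('d'): window [7,8] length 2
Longest substring with no repeats: "gdae" with length 4

4


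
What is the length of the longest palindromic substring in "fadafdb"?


Input: "fadafdb"
Checking substrings for palindromes:
  [0:5] "fadaf" (len 5) => palindrome
  [1:4] "ada" (len 3) => palindrome
Longest palindromic substring: "fadaf" with length 5

5


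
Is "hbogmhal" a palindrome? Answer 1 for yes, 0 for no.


Input: hbogmhal
Reversed: lahmgobh
  Compare pos 0 ('h') with pos 7 ('l'): MISMATCH
  Compare pos 1 ('b') with pos 6 ('a'): MISMATCH
  Compare pos 2 ('o') with pos 5 ('h'): MISMATCH
  Compare pos 3 ('g') with pos 4 ('m'): MISMATCH
Result: not a palindrome

0


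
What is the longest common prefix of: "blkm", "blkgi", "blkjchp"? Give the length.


Words: blkm, blkgi, blkjchp
  Position 0: all 'b' => match
  Position 1: all 'l' => match
  Position 2: all 'k' => match
  Position 3: ('m', 'g', 'j') => mismatch, stop
LCP = "blk" (length 3)

3


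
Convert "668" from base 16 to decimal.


Input: "668" in base 16
Positional expansion:
  Digit '6' (value 6) x 16^2 = 1536
  Digit '6' (value 6) x 16^1 = 96
  Digit '8' (value 8) x 16^0 = 8
Sum = 1640

1640


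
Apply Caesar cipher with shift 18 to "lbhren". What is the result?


Caesar cipher: shift "lbhren" by 18
  'l' (pos 11) + 18 = pos 3 = 'd'
  'b' (pos 1) + 18 = pos 19 = 't'
  'h' (pos 7) + 18 = pos 25 = 'z'
  'r' (pos 17) + 18 = pos 9 = 'j'
  'e' (pos 4) + 18 = pos 22 = 'w'
  'n' (pos 13) + 18 = pos 5 = 'f'
Result: dtzjwf

dtzjwf


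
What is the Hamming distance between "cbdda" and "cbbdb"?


Comparing "cbdda" and "cbbdb" position by position:
  Position 0: 'c' vs 'c' => same
  Position 1: 'b' vs 'b' => same
  Position 2: 'd' vs 'b' => differ
  Position 3: 'd' vs 'd' => same
  Position 4: 'a' vs 'b' => differ
Total differences (Hamming distance): 2

2


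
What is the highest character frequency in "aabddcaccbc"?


Input: aabddcaccbc
Character counts:
  'a': 3
  'b': 2
  'c': 4
  'd': 2
Maximum frequency: 4

4


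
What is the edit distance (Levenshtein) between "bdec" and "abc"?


Computing edit distance: "bdec" -> "abc"
DP table:
           a    b    c
      0    1    2    3
  b   1    1    1    2
  d   2    2    2    2
  e   3    3    3    3
  c   4    4    4    3
Edit distance = dp[4][3] = 3

3


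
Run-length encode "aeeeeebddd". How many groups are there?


Input: aeeeeebddd
Scanning for consecutive runs:
  Group 1: 'a' x 1 (positions 0-0)
  Group 2: 'e' x 5 (positions 1-5)
  Group 3: 'b' x 1 (positions 6-6)
  Group 4: 'd' x 3 (positions 7-9)
Total groups: 4

4


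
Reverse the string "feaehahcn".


Input: feaehahcn
Reading characters right to left:
  Position 8: 'n'
  Position 7: 'c'
  Position 6: 'h'
  Position 5: 'a'
  Position 4: 'h'
  Position 3: 'e'
  Position 2: 'a'
  Position 1: 'e'
  Position 0: 'f'
Reversed: nchaheaef

nchaheaef


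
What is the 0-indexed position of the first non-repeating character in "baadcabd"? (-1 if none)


Input: baadcabd
Character frequencies:
  'a': 3
  'b': 2
  'c': 1
  'd': 2
Scanning left to right for freq == 1:
  Position 0 ('b'): freq=2, skip
  Position 1 ('a'): freq=3, skip
  Position 2 ('a'): freq=3, skip
  Position 3 ('d'): freq=2, skip
  Position 4 ('c'): unique! => answer = 4

4


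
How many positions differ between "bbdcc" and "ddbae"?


Comparing "bbdcc" and "ddbae" position by position:
  Position 0: 'b' vs 'd' => DIFFER
  Position 1: 'b' vs 'd' => DIFFER
  Position 2: 'd' vs 'b' => DIFFER
  Position 3: 'c' vs 'a' => DIFFER
  Position 4: 'c' vs 'e' => DIFFER
Positions that differ: 5

5


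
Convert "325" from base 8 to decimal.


Input: "325" in base 8
Positional expansion:
  Digit '3' (value 3) x 8^2 = 192
  Digit '2' (value 2) x 8^1 = 16
  Digit '5' (value 5) x 8^0 = 5
Sum = 213

213


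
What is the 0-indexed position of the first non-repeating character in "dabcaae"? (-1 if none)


Input: dabcaae
Character frequencies:
  'a': 3
  'b': 1
  'c': 1
  'd': 1
  'e': 1
Scanning left to right for freq == 1:
  Position 0 ('d'): unique! => answer = 0

0


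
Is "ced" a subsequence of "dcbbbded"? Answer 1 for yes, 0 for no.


Check if "ced" is a subsequence of "dcbbbded"
Greedy scan:
  Position 0 ('d'): no match needed
  Position 1 ('c'): matches sub[0] = 'c'
  Position 2 ('b'): no match needed
  Position 3 ('b'): no match needed
  Position 4 ('b'): no match needed
  Position 5 ('d'): no match needed
  Position 6 ('e'): matches sub[1] = 'e'
  Position 7 ('d'): matches sub[2] = 'd'
All 3 characters matched => is a subsequence

1


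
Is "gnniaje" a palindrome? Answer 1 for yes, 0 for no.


Input: gnniaje
Reversed: ejainng
  Compare pos 0 ('g') with pos 6 ('e'): MISMATCH
  Compare pos 1 ('n') with pos 5 ('j'): MISMATCH
  Compare pos 2 ('n') with pos 4 ('a'): MISMATCH
Result: not a palindrome

0


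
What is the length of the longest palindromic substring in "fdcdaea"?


Input: "fdcdaea"
Checking substrings for palindromes:
  [1:4] "dcd" (len 3) => palindrome
  [4:7] "aea" (len 3) => palindrome
Longest palindromic substring: "dcd" with length 3

3


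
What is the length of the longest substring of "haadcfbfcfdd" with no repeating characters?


Input: "haadcfbfcfdd"
Sliding window (track last position of each char):
  Position 0 ('h'): window [0,0] length 1 -- new best
  Position 1 ('a'): window [0,1] length 2 -- new best
  Position 2 ('a'): repeat (last at 1), move window start to 2
  Position 2 ('a'): window [2,2] length 1
  Position 3 ('d'): window [2,3] length 2
  Position 4 ('c'): window [2,4] length 3 -- new best
  Position 5 ('f'): window [2,5] length 4 -- new best
  Position 6 ('b'): window [2,6] length 5 -- new best
  Position 7 ('f'): repeat (last at 5), move window start to 6
  Position 7 ('f'): window [6,7] length 2
  Position 8 ('c'): window [6,8] length 3
  Position 9 ('f'): repeat (last at 7), move window start to 8
  Position 9 ('f'): window [8,9] length 2
  Position 10 ('d'): window [8,10] length 3
  Position 11 ('d'): repeat (last at 10), move window start to 11
  Position 11 ('d'): window [11,11] length 1
Longest substring with no repeats: "adcfb" with length 5

5


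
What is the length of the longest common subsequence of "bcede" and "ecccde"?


LCS of "bcede" and "ecccde"
DP table:
           e    c    c    c    d    e
      0    0    0    0    0    0    0
  b   0    0    0    0    0    0    0
  c   0    0    1    1    1    1    1
  e   0    1    1    1    1    1    2
  d   0    1    1    1    1    2    2
  e   0    1    1    1    1    2    3
LCS length = dp[5][6] = 3

3


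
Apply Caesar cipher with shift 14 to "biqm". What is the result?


Caesar cipher: shift "biqm" by 14
  'b' (pos 1) + 14 = pos 15 = 'p'
  'i' (pos 8) + 14 = pos 22 = 'w'
  'q' (pos 16) + 14 = pos 4 = 'e'
  'm' (pos 12) + 14 = pos 0 = 'a'
Result: pwea

pwea


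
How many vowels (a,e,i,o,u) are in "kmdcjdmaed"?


Input: kmdcjdmaed
Checking each character:
  'k' at position 0: consonant
  'm' at position 1: consonant
  'd' at position 2: consonant
  'c' at position 3: consonant
  'j' at position 4: consonant
  'd' at position 5: consonant
  'm' at position 6: consonant
  'a' at position 7: vowel (running total: 1)
  'e' at position 8: vowel (running total: 2)
  'd' at position 9: consonant
Total vowels: 2

2


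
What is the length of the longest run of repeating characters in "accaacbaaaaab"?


Input: "accaacbaaaaab"
Scanning for longest run:
  Position 1 ('c'): new char, reset run to 1
  Position 2 ('c'): continues run of 'c', length=2
  Position 3 ('a'): new char, reset run to 1
  Position 4 ('a'): continues run of 'a', length=2
  Position 5 ('c'): new char, reset run to 1
  Position 6 ('b'): new char, reset run to 1
  Position 7 ('a'): new char, reset run to 1
  Position 8 ('a'): continues run of 'a', length=2
  Position 9 ('a'): continues run of 'a', length=3
  Position 10 ('a'): continues run of 'a', length=4
  Position 11 ('a'): continues run of 'a', length=5
  Position 12 ('b'): new char, reset run to 1
Longest run: 'a' with length 5

5


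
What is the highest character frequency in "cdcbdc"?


Input: cdcbdc
Character counts:
  'b': 1
  'c': 3
  'd': 2
Maximum frequency: 3

3


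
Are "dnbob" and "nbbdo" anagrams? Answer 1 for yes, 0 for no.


Strings: "dnbob", "nbbdo"
Sorted first:  bbdno
Sorted second: bbdno
Sorted forms match => anagrams

1


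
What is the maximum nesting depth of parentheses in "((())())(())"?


Input: "((())())(())"
Tracking depth:
  Position 0 '(': depth becomes 1
  Position 1 '(': depth becomes 2
  Position 2 '(': depth becomes 3
  Position 3 ')': depth becomes 2
  Position 4 ')': depth becomes 1
  Position 5 '(': depth becomes 2
  Position 6 ')': depth becomes 1
  Position 7 ')': depth becomes 0
  Position 8 '(': depth becomes 1
  Position 9 '(': depth becomes 2
  Position 10 ')': depth becomes 1
  Position 11 ')': depth becomes 0
Maximum depth reached: 3

3


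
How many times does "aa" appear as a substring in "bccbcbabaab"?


Searching for "aa" in "bccbcbabaab"
Scanning each position:
  Position 0: "bc" => no
  Position 1: "cc" => no
  Position 2: "cb" => no
  Position 3: "bc" => no
  Position 4: "cb" => no
  Position 5: "ba" => no
  Position 6: "ab" => no
  Position 7: "ba" => no
  Position 8: "aa" => MATCH
  Position 9: "ab" => no
Total occurrences: 1

1


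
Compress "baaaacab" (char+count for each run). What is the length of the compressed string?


Input: baaaacab
Runs:
  'b' x 1 => "b1"
  'a' x 4 => "a4"
  'c' x 1 => "c1"
  'a' x 1 => "a1"
  'b' x 1 => "b1"
Compressed: "b1a4c1a1b1"
Compressed length: 10

10


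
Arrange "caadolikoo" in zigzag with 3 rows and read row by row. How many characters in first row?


Zigzag "caadolikoo" into 3 rows:
Placing characters:
  'c' => row 0
  'a' => row 1
  'a' => row 2
  'd' => row 1
  'o' => row 0
  'l' => row 1
  'i' => row 2
  'k' => row 1
  'o' => row 0
  'o' => row 1
Rows:
  Row 0: "coo"
  Row 1: "adlko"
  Row 2: "ai"
First row length: 3

3


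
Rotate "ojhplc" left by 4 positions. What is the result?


Input: "ojhplc", rotate left by 4
First 4 characters: "ojhp"
Remaining characters: "lc"
Concatenate remaining + first: "lc" + "ojhp" = "lcojhp"

lcojhp


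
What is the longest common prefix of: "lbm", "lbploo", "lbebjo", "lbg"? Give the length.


Words: lbm, lbploo, lbebjo, lbg
  Position 0: all 'l' => match
  Position 1: all 'b' => match
  Position 2: ('m', 'p', 'e', 'g') => mismatch, stop
LCP = "lb" (length 2)

2


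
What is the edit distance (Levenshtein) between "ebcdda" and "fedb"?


Computing edit distance: "ebcdda" -> "fedb"
DP table:
           f    e    d    b
      0    1    2    3    4
  e   1    1    1    2    3
  b   2    2    2    2    2
  c   3    3    3    3    3
  d   4    4    4    3    4
  d   5    5    5    4    4
  a   6    6    6    5    5
Edit distance = dp[6][4] = 5

5


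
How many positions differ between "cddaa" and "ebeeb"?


Comparing "cddaa" and "ebeeb" position by position:
  Position 0: 'c' vs 'e' => DIFFER
  Position 1: 'd' vs 'b' => DIFFER
  Position 2: 'd' vs 'e' => DIFFER
  Position 3: 'a' vs 'e' => DIFFER
  Position 4: 'a' vs 'b' => DIFFER
Positions that differ: 5

5


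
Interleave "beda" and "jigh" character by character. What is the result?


Interleaving "beda" and "jigh":
  Position 0: 'b' from first, 'j' from second => "bj"
  Position 1: 'e' from first, 'i' from second => "ei"
  Position 2: 'd' from first, 'g' from second => "dg"
  Position 3: 'a' from first, 'h' from second => "ah"
Result: bjeidgah

bjeidgah


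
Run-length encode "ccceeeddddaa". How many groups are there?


Input: ccceeeddddaa
Scanning for consecutive runs:
  Group 1: 'c' x 3 (positions 0-2)
  Group 2: 'e' x 3 (positions 3-5)
  Group 3: 'd' x 4 (positions 6-9)
  Group 4: 'a' x 2 (positions 10-11)
Total groups: 4

4


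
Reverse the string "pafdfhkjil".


Input: pafdfhkjil
Reading characters right to left:
  Position 9: 'l'
  Position 8: 'i'
  Position 7: 'j'
  Position 6: 'k'
  Position 5: 'h'
  Position 4: 'f'
  Position 3: 'd'
  Position 2: 'f'
  Position 1: 'a'
  Position 0: 'p'
Reversed: lijkhfdfap

lijkhfdfap


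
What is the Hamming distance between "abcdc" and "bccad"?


Comparing "abcdc" and "bccad" position by position:
  Position 0: 'a' vs 'b' => differ
  Position 1: 'b' vs 'c' => differ
  Position 2: 'c' vs 'c' => same
  Position 3: 'd' vs 'a' => differ
  Position 4: 'c' vs 'd' => differ
Total differences (Hamming distance): 4

4


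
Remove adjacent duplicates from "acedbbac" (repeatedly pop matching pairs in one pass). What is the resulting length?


Input: acedbbac
Stack-based adjacent duplicate removal:
  Read 'a': push. Stack: a
  Read 'c': push. Stack: ac
  Read 'e': push. Stack: ace
  Read 'd': push. Stack: aced
  Read 'b': push. Stack: acedb
  Read 'b': matches stack top 'b' => pop. Stack: aced
  Read 'a': push. Stack: aceda
  Read 'c': push. Stack: acedac
Final stack: "acedac" (length 6)

6


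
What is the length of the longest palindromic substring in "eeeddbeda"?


Input: "eeeddbeda"
Checking substrings for palindromes:
  [0:3] "eee" (len 3) => palindrome
  [0:2] "ee" (len 2) => palindrome
  [1:3] "ee" (len 2) => palindrome
  [3:5] "dd" (len 2) => palindrome
Longest palindromic substring: "eee" with length 3

3


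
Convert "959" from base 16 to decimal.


Input: "959" in base 16
Positional expansion:
  Digit '9' (value 9) x 16^2 = 2304
  Digit '5' (value 5) x 16^1 = 80
  Digit '9' (value 9) x 16^0 = 9
Sum = 2393

2393


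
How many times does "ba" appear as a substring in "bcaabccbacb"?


Searching for "ba" in "bcaabccbacb"
Scanning each position:
  Position 0: "bc" => no
  Position 1: "ca" => no
  Position 2: "aa" => no
  Position 3: "ab" => no
  Position 4: "bc" => no
  Position 5: "cc" => no
  Position 6: "cb" => no
  Position 7: "ba" => MATCH
  Position 8: "ac" => no
  Position 9: "cb" => no
Total occurrences: 1

1
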